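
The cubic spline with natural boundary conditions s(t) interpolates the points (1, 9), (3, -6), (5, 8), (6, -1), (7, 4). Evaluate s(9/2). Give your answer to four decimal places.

7.5497

Let σ_i = s''(x_i). Step sizes h_i = 2, 2, 1, 1; slopes of the chords Δ_i = (y_(i+1) - y_i)/h_i = -15/2, 7, -9, 5.
  2·σ_0 + 8·σ_1 + 2·σ_2 = 6(Δ_1 - Δ_0) = 87
  2·σ_1 + 6·σ_2 + 1·σ_3 = 6(Δ_2 - Δ_1) = -96
  1·σ_2 + 4·σ_3 + 1·σ_4 = 6(Δ_3 - Δ_2) = 84
Natural end conditions: σ_0 = σ_4 = 0.
Solving the tridiagonal system: σ_0 = 0, σ_1 = 979/56, σ_2 = -185/7, σ_3 = 773/28, σ_4 = 0.
On [3, 5], s(t) = -6 + 349/84·(t - 3) + 979/112·(t - 3)² - 2459/672·(t - 3)³.
With (t - 3) = 3/2: s(9/2) = 13529/1792.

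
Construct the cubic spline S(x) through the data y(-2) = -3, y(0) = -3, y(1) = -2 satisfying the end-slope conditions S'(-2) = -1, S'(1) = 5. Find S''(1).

Let M_i = S''(x_i). Step sizes h_i = 2, 1; slopes of the chords Δ_i = (y_(i+1) - y_i)/h_i = 0, 1.
  2·M_0 + 6·M_1 + 1·M_2 = 6(Δ_1 - Δ_0) = 6
Clamped end conditions give two more equations: 2h_0·M_0 + h_0·M_1 = 6(Δ_0 - S'(-2)) = 6 and h_1·M_1 + 2h_1·M_2 = 6(S'(1) - Δ_1) = 24.
Hence M_0 = 5/2, M_1 = -2, M_2 = 13.

13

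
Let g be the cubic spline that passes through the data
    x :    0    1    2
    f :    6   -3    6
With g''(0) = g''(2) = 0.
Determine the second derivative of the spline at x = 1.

27

Write m_i for g''(x_i). With h_i = 1, 1 and divided differences Δ_i = -9, 9, the continuity of g' gives the tridiagonal system
  1·m_0 + 4·m_1 + 1·m_2 = 6(Δ_1 - Δ_0) = 108
Natural end conditions: m_0 = m_2 = 0.
Solving: m_0 = 0, m_1 = 27, m_2 = 0.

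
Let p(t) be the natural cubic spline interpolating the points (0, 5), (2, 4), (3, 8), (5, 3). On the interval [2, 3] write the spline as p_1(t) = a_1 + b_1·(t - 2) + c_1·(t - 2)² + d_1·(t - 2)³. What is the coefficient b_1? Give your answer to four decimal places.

3.3286

With σ_i denoting the second derivative at x_i, h_i = 2, 1, 2, and Δ_i = (y_(i+1) − y_i)/h_i = -1/2, 4, -5/2:
  2·σ_0 + 6·σ_1 + 1·σ_2 = 6(Δ_1 - Δ_0) = 27
  1·σ_1 + 6·σ_2 + 2·σ_3 = 6(Δ_2 - Δ_1) = -39
Natural end conditions: σ_0 = σ_3 = 0.
Solving: σ_0 = 0, σ_1 = 201/35, σ_2 = -261/35, σ_3 = 0.
On [2, 3], with p_1(t) = a_1 + b_1·(t - 2) + c_1·(t - 2)² + d_1·(t - 2)³: c_1 = σ_1/2 = 201/70, d_1 = (σ_2 - σ_1)/(6h_1) = -11/5, b_1 = Δ_1 - h_1(2σ_1 + σ_2)/6 = 233/70.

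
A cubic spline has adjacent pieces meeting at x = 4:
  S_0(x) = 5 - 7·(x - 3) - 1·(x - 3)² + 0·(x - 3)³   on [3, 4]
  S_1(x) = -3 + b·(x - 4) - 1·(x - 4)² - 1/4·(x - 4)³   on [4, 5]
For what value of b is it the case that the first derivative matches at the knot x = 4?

-9

S_0'(x) = -7 - 2·(x - 3) + 0·(x - 3)², so S_0'(4) = -9. On the right, S_1'(4) = b, so b = -9.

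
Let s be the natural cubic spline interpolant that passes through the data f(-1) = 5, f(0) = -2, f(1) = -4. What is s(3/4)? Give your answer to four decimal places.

Let M_i = s''(x_i). Step sizes h_i = 1, 1; slopes of the chords Δ_i = (y_(i+1) - y_i)/h_i = -7, -2.
  1·M_0 + 4·M_1 + 1·M_2 = 6(Δ_1 - Δ_0) = 30
Natural end conditions: M_0 = M_2 = 0.
Solving the tridiagonal system: M_0 = 0, M_1 = 15/2, M_2 = 0.
On [0, 1], s(t) = -2 - 9/2·t + 15/4·t² - 5/4·t³.
With t = 3/4: s(3/4) = -971/256.

-3.7930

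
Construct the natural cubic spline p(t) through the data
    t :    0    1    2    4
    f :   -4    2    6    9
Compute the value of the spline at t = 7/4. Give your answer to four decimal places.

5.2109

Write M_i for p''(x_i). With h_i = 1, 1, 2 and divided differences Δ_i = 6, 4, 3/2, the continuity of p' gives the tridiagonal system
  1·M_0 + 4·M_1 + 1·M_2 = 6(Δ_1 - Δ_0) = -12
  1·M_1 + 6·M_2 + 2·M_3 = 6(Δ_2 - Δ_1) = -15
Natural end conditions: M_0 = M_3 = 0.
Forward elimination and back-substitution give M_0 = 0, M_1 = -57/23, M_2 = -48/23, M_3 = 0.
On [1, 2], p(t) = 2 + 119/23·(t - 1) - 57/46·(t - 1)² + 3/46·(t - 1)³.
With (t - 1) = 3/4: p(7/4) = 667/128.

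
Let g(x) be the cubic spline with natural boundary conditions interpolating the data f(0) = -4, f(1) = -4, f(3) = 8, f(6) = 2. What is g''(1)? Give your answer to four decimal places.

8.1429

Put σ_i = g'' at the i-th knot. Here h = (1, 2, 3) and Δ = (0, 6, -2), so the interior equations h_(i-1)·σ_(i-1) + 2(h_(i-1)+h_i)·σ_i + h_i·σ_(i+1) = 6(Δ_i − Δ_(i-1)) read
  1·σ_0 + 6·σ_1 + 2·σ_2 = 6(Δ_1 - Δ_0) = 36
  2·σ_1 + 10·σ_2 + 3·σ_3 = 6(Δ_2 - Δ_1) = -48
Natural end conditions: σ_0 = σ_3 = 0.
Forward elimination and back-substitution give σ_0 = 0, σ_1 = 57/7, σ_2 = -45/7, σ_3 = 0.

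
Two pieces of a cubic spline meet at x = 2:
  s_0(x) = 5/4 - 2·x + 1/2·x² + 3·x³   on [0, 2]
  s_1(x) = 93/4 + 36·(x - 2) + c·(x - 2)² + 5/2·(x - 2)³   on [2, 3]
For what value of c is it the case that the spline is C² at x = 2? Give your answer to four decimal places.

s_0''(x) = 1 + 18·x, so s_0''(2) = 37. On the right, s_1''(2) = 2c, so c = 37/2.

18.5000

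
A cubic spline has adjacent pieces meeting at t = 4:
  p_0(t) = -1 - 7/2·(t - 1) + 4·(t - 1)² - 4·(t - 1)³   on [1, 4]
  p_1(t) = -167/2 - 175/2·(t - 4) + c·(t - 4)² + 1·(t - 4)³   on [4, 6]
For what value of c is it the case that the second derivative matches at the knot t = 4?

-32

p_0''(t) = 8 - 24·(t - 1), so p_0''(4) = -64. On the right, p_1''(4) = 2c, so c = -32.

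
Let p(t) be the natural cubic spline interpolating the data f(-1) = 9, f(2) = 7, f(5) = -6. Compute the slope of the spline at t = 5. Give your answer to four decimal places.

Let σ_i = p''(x_i). Step sizes h_i = 3, 3; slopes of the chords Δ_i = (y_(i+1) - y_i)/h_i = -2/3, -13/3.
  3·σ_0 + 12·σ_1 + 3·σ_2 = 6(Δ_1 - Δ_0) = -22
Natural end conditions: σ_0 = σ_2 = 0.
Hence σ_0 = 0, σ_1 = -11/6, σ_2 = 0.
On [2, 5], p'(t) = b_1 + 2c_1·(t - 2) + 3d_1·(t - 2)² with b_1 = Δ_1 - h_1(2σ_1 + σ_2)/6 = -5/2, c_1 = σ_1/2 = -11/12, d_1 = (σ_2 - σ_1)/(6h_1) = 11/108. So p'(5) = -21/4.

-5.2500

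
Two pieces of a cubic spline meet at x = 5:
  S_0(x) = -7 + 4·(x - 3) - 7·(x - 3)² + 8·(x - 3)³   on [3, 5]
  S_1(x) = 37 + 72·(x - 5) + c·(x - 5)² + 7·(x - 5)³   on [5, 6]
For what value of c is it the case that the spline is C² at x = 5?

S_0''(x) = -14 + 48·(x - 3), so S_0''(5) = 82. On the right, S_1''(5) = 2c, so c = 41.

41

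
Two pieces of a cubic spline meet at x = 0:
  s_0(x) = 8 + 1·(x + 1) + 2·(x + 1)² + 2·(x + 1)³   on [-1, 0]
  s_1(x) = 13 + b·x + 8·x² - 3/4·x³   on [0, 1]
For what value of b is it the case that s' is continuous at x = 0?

11

s_0'(x) = 1 + 4·(x + 1) + 6·(x + 1)², so s_0'(0) = 11. On the right, s_1'(0) = b, so b = 11.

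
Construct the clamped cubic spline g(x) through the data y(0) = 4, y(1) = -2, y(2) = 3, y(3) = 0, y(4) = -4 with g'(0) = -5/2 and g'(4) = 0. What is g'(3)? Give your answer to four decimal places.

-6.0625

Let σ_i = g''(x_i). Step sizes h_i = 1, 1, 1, 1; slopes of the chords Δ_i = (y_(i+1) - y_i)/h_i = -6, 5, -3, -4.
  1·σ_0 + 4·σ_1 + 1·σ_2 = 6(Δ_1 - Δ_0) = 66
  1·σ_1 + 4·σ_2 + 1·σ_3 = 6(Δ_2 - Δ_1) = -48
  1·σ_2 + 4·σ_3 + 1·σ_4 = 6(Δ_3 - Δ_2) = -6
Clamped end conditions give two more equations: 2h_0·σ_0 + h_0·σ_1 = 6(Δ_0 - g'(0)) = -21 and h_3·σ_3 + 2h_3·σ_4 = 6(g'(4) - Δ_3) = 24.
Hence σ_0 = -193/8, σ_1 = 109/4, σ_2 = -151/8, σ_3 = 1/4, σ_4 = 95/8.
On [3, 4], g'(x) = b_3 + 2c_3·(x - 3) + 3d_3·(x - 3)² with b_3 = Δ_3 - h_3(2σ_3 + σ_4)/6 = -97/16, c_3 = σ_3/2 = 1/8, d_3 = (σ_4 - σ_3)/(6h_3) = 31/16. So g'(3) = -97/16.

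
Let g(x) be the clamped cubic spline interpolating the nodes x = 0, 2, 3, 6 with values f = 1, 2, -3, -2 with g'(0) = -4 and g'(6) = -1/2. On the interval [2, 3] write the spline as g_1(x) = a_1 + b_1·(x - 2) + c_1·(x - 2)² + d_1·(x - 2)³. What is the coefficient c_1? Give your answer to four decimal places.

Put M_i = g'' at the i-th knot. Here h = (2, 1, 3) and Δ = (1/2, -5, 1/3), so the interior equations h_(i-1)·M_(i-1) + 2(h_(i-1)+h_i)·M_i + h_i·M_(i+1) = 6(Δ_i − Δ_(i-1)) read
  2·M_0 + 6·M_1 + 1·M_2 = 6(Δ_1 - Δ_0) = -33
  1·M_1 + 8·M_2 + 3·M_3 = 6(Δ_2 - Δ_1) = 32
Clamped end conditions give two more equations: 2h_0·M_0 + h_0·M_1 = 6(Δ_0 - g'(0)) = 27 and h_2·M_2 + 2h_2·M_3 = 6(g'(6) - Δ_2) = -5.
Hence M_0 = 254/21, M_1 = -449/42, M_2 = 146/21, M_3 = -181/42.
On [2, 3], with g_1(x) = a_1 + b_1·(x - 2) + c_1·(x - 2)² + d_1·(x - 2)³: c_1 = M_1/2 = -449/84, d_1 = (M_2 - M_1)/(6h_1) = 247/84, b_1 = Δ_1 - h_1(2M_1 + M_2)/6 = -109/42.

-5.3452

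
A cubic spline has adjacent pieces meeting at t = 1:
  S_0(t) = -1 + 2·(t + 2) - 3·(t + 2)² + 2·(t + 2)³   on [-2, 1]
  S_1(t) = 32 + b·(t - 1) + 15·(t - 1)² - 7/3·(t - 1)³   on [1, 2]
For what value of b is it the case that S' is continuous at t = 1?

38

S_0'(t) = 2 - 6·(t + 2) + 6·(t + 2)², so S_0'(1) = 38. On the right, S_1'(1) = b, so b = 38.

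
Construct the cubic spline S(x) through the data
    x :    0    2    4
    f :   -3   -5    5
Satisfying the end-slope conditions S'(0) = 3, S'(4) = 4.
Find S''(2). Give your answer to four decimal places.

Put M_i = S'' at the i-th knot. Here h = (2, 2) and Δ = (-1, 5), so the interior equations h_(i-1)·M_(i-1) + 2(h_(i-1)+h_i)·M_i + h_i·M_(i+1) = 6(Δ_i − Δ_(i-1)) read
  2·M_0 + 8·M_1 + 2·M_2 = 6(Δ_1 - Δ_0) = 36
Clamped end conditions give two more equations: 2h_0·M_0 + h_0·M_1 = 6(Δ_0 - S'(0)) = -24 and h_1·M_1 + 2h_1·M_2 = 6(S'(4) - Δ_1) = -6.
Solving: M_0 = -41/4, M_1 = 17/2, M_2 = -23/4.

8.5000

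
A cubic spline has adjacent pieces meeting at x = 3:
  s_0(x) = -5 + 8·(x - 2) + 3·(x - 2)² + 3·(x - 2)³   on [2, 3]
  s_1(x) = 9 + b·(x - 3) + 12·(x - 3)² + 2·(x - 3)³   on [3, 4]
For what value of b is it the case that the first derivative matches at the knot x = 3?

23

s_0'(x) = 8 + 6·(x - 2) + 9·(x - 2)², so s_0'(3) = 23. On the right, s_1'(3) = b, so b = 23.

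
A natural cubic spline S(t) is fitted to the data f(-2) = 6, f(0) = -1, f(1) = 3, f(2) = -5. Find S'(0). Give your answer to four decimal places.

3.8043

Put M_i = S'' at the i-th knot. Here h = (2, 1, 1) and Δ = (-7/2, 4, -8), so the interior equations h_(i-1)·M_(i-1) + 2(h_(i-1)+h_i)·M_i + h_i·M_(i+1) = 6(Δ_i − Δ_(i-1)) read
  2·M_0 + 6·M_1 + 1·M_2 = 6(Δ_1 - Δ_0) = 45
  1·M_1 + 4·M_2 + 1·M_3 = 6(Δ_2 - Δ_1) = -72
Natural end conditions: M_0 = M_3 = 0.
Solving: M_0 = 0, M_1 = 252/23, M_2 = -477/23, M_3 = 0.
On [0, 1], S'(t) = b_1 + 2c_1·t + 3d_1·t² with b_1 = Δ_1 - h_1(2M_1 + M_2)/6 = 175/46, c_1 = M_1/2 = 126/23, d_1 = (M_2 - M_1)/(6h_1) = -243/46. So S'(0) = 175/46.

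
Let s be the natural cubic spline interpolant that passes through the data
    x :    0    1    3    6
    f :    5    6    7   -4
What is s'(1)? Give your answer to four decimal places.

With σ_i denoting the second derivative at x_i, h_i = 1, 2, 3, and Δ_i = (y_(i+1) − y_i)/h_i = 1, 1/2, -11/3:
  1·σ_0 + 6·σ_1 + 2·σ_2 = 6(Δ_1 - Δ_0) = -3
  2·σ_1 + 10·σ_2 + 3·σ_3 = 6(Δ_2 - Δ_1) = -25
Natural end conditions: σ_0 = σ_3 = 0.
Solving the tridiagonal system: σ_0 = 0, σ_1 = 5/14, σ_2 = -18/7, σ_3 = 0.
On [1, 3], s'(x) = b_1 + 2c_1·(x - 1) + 3d_1·(x - 1)² with b_1 = Δ_1 - h_1(2σ_1 + σ_2)/6 = 47/42, c_1 = σ_1/2 = 5/28, d_1 = (σ_2 - σ_1)/(6h_1) = -41/168. So s'(1) = 47/42.

1.1190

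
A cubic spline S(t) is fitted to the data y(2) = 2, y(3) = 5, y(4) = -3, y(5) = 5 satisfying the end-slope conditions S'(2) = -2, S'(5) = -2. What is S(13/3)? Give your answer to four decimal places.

With m_i denoting the second derivative at x_i, h_i = 1, 1, 1, and Δ_i = (y_(i+1) − y_i)/h_i = 3, -8, 8:
  1·m_0 + 4·m_1 + 1·m_2 = 6(Δ_1 - Δ_0) = -66
  1·m_1 + 4·m_2 + 1·m_3 = 6(Δ_2 - Δ_1) = 96
Clamped end conditions give two more equations: 2h_0·m_0 + h_0·m_1 = 6(Δ_0 - S'(2)) = 30 and h_2·m_2 + 2h_2·m_3 = 6(S'(5) - Δ_2) = -60.
Solving: m_0 = 166/5, m_1 = -182/5, m_2 = 232/5, m_3 = -266/5.
On [4, 5], S(t) = -3 + 7/5·(t - 4) + 116/5·(t - 4)² - 83/5·(t - 4)³.
With (t - 4) = 1/3: S(13/3) = -77/135.

-0.5704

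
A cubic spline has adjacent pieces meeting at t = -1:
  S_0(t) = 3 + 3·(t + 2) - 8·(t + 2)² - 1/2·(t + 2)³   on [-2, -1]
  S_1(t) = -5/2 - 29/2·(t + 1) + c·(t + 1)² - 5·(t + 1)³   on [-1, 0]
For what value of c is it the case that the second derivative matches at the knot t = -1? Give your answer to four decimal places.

-9.5000

S_0''(t) = -16 - 3·(t + 2), so S_0''(-1) = -19. On the right, S_1''(-1) = 2c, so c = -19/2.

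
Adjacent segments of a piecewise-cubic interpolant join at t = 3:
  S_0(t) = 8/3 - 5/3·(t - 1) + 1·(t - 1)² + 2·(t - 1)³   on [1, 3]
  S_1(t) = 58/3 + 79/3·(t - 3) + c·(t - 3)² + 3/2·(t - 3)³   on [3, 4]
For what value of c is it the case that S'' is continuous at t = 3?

13

S_0''(t) = 2 + 12·(t - 1), so S_0''(3) = 26. On the right, S_1''(3) = 2c, so c = 13.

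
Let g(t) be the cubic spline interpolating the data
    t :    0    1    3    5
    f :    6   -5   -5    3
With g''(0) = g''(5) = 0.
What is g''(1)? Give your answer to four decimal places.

10.9091

Put m_i = g'' at the i-th knot. Here h = (1, 2, 2) and Δ = (-11, 0, 4), so the interior equations h_(i-1)·m_(i-1) + 2(h_(i-1)+h_i)·m_i + h_i·m_(i+1) = 6(Δ_i − Δ_(i-1)) read
  1·m_0 + 6·m_1 + 2·m_2 = 6(Δ_1 - Δ_0) = 66
  2·m_1 + 8·m_2 + 2·m_3 = 6(Δ_2 - Δ_1) = 24
Natural end conditions: m_0 = m_3 = 0.
Hence m_0 = 0, m_1 = 120/11, m_2 = 3/11, m_3 = 0.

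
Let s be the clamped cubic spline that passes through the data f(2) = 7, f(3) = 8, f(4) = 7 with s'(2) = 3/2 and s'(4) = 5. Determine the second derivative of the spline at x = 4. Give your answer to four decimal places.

22.7500

Write σ_i for s''(x_i). With h_i = 1, 1 and divided differences Δ_i = 1, -1, the continuity of s' gives the tridiagonal system
  1·σ_0 + 4·σ_1 + 1·σ_2 = 6(Δ_1 - Δ_0) = -12
Clamped end conditions give two more equations: 2h_0·σ_0 + h_0·σ_1 = 6(Δ_0 - s'(2)) = -3 and h_1·σ_1 + 2h_1·σ_2 = 6(s'(4) - Δ_1) = 36.
Solving: σ_0 = 13/4, σ_1 = -19/2, σ_2 = 91/4.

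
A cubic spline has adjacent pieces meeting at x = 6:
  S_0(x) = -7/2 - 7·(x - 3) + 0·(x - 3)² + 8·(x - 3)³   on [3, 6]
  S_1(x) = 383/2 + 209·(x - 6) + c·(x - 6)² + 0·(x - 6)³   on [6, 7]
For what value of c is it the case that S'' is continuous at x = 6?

S_0''(x) = 0 + 48·(x - 3), so S_0''(6) = 144. On the right, S_1''(6) = 2c, so c = 72.

72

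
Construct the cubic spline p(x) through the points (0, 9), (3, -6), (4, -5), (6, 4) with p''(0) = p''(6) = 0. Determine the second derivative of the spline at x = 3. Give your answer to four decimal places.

4.1489

Put M_i = p'' at the i-th knot. Here h = (3, 1, 2) and Δ = (-5, 1, 9/2), so the interior equations h_(i-1)·M_(i-1) + 2(h_(i-1)+h_i)·M_i + h_i·M_(i+1) = 6(Δ_i − Δ_(i-1)) read
  3·M_0 + 8·M_1 + 1·M_2 = 6(Δ_1 - Δ_0) = 36
  1·M_1 + 6·M_2 + 2·M_3 = 6(Δ_2 - Δ_1) = 21
Natural end conditions: M_0 = M_3 = 0.
Forward elimination and back-substitution give M_0 = 0, M_1 = 195/47, M_2 = 132/47, M_3 = 0.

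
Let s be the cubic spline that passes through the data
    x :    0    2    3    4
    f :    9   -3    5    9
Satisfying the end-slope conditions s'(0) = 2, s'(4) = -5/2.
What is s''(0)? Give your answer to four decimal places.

Put m_i = s'' at the i-th knot. Here h = (2, 1, 1) and Δ = (-6, 8, 4), so the interior equations h_(i-1)·m_(i-1) + 2(h_(i-1)+h_i)·m_i + h_i·m_(i+1) = 6(Δ_i − Δ_(i-1)) read
  2·m_0 + 6·m_1 + 1·m_2 = 6(Δ_1 - Δ_0) = 84
  1·m_1 + 4·m_2 + 1·m_3 = 6(Δ_2 - Δ_1) = -24
Clamped end conditions give two more equations: 2h_0·m_0 + h_0·m_1 = 6(Δ_0 - s'(0)) = -48 and h_2·m_2 + 2h_2·m_3 = 6(s'(4) - Δ_2) = -39.
Hence m_0 = -519/22, m_1 = 255/11, m_2 = -87/11, m_3 = -171/11.

-23.5909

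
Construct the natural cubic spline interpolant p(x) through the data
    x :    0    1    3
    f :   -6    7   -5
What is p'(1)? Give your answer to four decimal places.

6.6667

Write σ_i for p''(x_i). With h_i = 1, 2 and divided differences Δ_i = 13, -6, the continuity of p' gives the tridiagonal system
  1·σ_0 + 6·σ_1 + 2·σ_2 = 6(Δ_1 - Δ_0) = -114
Natural end conditions: σ_0 = σ_2 = 0.
Forward elimination and back-substitution give σ_0 = 0, σ_1 = -19, σ_2 = 0.
On [1, 3], p'(x) = b_1 + 2c_1·(x - 1) + 3d_1·(x - 1)² with b_1 = Δ_1 - h_1(2σ_1 + σ_2)/6 = 20/3, c_1 = σ_1/2 = -19/2, d_1 = (σ_2 - σ_1)/(6h_1) = 19/12. So p'(1) = 20/3.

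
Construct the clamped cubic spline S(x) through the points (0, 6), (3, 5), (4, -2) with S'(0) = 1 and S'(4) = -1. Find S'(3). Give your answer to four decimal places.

Let m_i = S''(x_i). Step sizes h_i = 3, 1; slopes of the chords Δ_i = (y_(i+1) - y_i)/h_i = -1/3, -7.
  3·m_0 + 8·m_1 + 1·m_2 = 6(Δ_1 - Δ_0) = -40
Clamped end conditions give two more equations: 2h_0·m_0 + h_0·m_1 = 6(Δ_0 - S'(0)) = -8 and h_1·m_1 + 2h_1·m_2 = 6(S'(4) - Δ_1) = 36.
Solving: m_0 = 19/6, m_1 = -9, m_2 = 45/2.
On [3, 4], S'(x) = b_1 + 2c_1·(x - 3) + 3d_1·(x - 3)² with b_1 = Δ_1 - h_1(2m_1 + m_2)/6 = -31/4, c_1 = m_1/2 = -9/2, d_1 = (m_2 - m_1)/(6h_1) = 21/4. So S'(3) = -31/4.

-7.7500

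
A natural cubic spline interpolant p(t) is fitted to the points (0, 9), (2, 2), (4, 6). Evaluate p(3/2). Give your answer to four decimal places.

Put M_i = p'' at the i-th knot. Here h = (2, 2) and Δ = (-7/2, 2), so the interior equations h_(i-1)·M_(i-1) + 2(h_(i-1)+h_i)·M_i + h_i·M_(i+1) = 6(Δ_i − Δ_(i-1)) read
  2·M_0 + 8·M_1 + 2·M_2 = 6(Δ_1 - Δ_0) = 33
Natural end conditions: M_0 = M_2 = 0.
Hence M_0 = 0, M_1 = 33/8, M_2 = 0.
On [0, 2], p(t) = 9 - 39/8·t + 0·t² + 11/32·t³.
With t = 3/2: p(3/2) = 729/256.

2.8477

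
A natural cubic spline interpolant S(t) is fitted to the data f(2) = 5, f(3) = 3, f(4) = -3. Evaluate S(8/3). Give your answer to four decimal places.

Let σ_i = S''(x_i). Step sizes h_i = 1, 1; slopes of the chords Δ_i = (y_(i+1) - y_i)/h_i = -2, -6.
  1·σ_0 + 4·σ_1 + 1·σ_2 = 6(Δ_1 - Δ_0) = -24
Natural end conditions: σ_0 = σ_2 = 0.
Hence σ_0 = 0, σ_1 = -6, σ_2 = 0.
On [2, 3], S(t) = 5 - 1·(t - 2) + 0·(t - 2)² - 1·(t - 2)³.
With (t - 2) = 2/3: S(8/3) = 109/27.

4.0370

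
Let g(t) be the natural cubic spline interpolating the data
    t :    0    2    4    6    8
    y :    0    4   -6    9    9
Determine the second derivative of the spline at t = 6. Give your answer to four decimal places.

Put σ_i = g'' at the i-th knot. Here h = (2, 2, 2, 2) and Δ = (2, -5, 15/2, 0), so the interior equations h_(i-1)·σ_(i-1) + 2(h_(i-1)+h_i)·σ_i + h_i·σ_(i+1) = 6(Δ_i − Δ_(i-1)) read
  2·σ_0 + 8·σ_1 + 2·σ_2 = 6(Δ_1 - Δ_0) = -42
  2·σ_1 + 8·σ_2 + 2·σ_3 = 6(Δ_2 - Δ_1) = 75
  2·σ_2 + 8·σ_3 + 2·σ_4 = 6(Δ_3 - Δ_2) = -45
Natural end conditions: σ_0 = σ_4 = 0.
Forward elimination and back-substitution give σ_0 = 0, σ_1 = -975/112, σ_2 = 387/28, σ_3 = -1017/112, σ_4 = 0.

-9.0804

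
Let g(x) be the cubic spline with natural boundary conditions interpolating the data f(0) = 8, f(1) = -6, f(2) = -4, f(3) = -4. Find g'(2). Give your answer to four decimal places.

Write σ_i for g''(x_i). With h_i = 1, 1, 1 and divided differences Δ_i = -14, 2, 0, the continuity of g' gives the tridiagonal system
  1·σ_0 + 4·σ_1 + 1·σ_2 = 6(Δ_1 - Δ_0) = 96
  1·σ_1 + 4·σ_2 + 1·σ_3 = 6(Δ_2 - Δ_1) = -12
Natural end conditions: σ_0 = σ_3 = 0.
Solving: σ_0 = 0, σ_1 = 132/5, σ_2 = -48/5, σ_3 = 0.
On [2, 3], g'(x) = b_2 + 2c_2·(x - 2) + 3d_2·(x - 2)² with b_2 = Δ_2 - h_2(2σ_2 + σ_3)/6 = 16/5, c_2 = σ_2/2 = -24/5, d_2 = (σ_3 - σ_2)/(6h_2) = 8/5. So g'(2) = 16/5.

3.2000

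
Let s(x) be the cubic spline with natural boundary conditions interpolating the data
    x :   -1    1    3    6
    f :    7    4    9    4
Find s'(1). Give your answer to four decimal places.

Let m_i = s''(x_i). Step sizes h_i = 2, 2, 3; slopes of the chords Δ_i = (y_(i+1) - y_i)/h_i = -3/2, 5/2, -5/3.
  2·m_0 + 8·m_1 + 2·m_2 = 6(Δ_1 - Δ_0) = 24
  2·m_1 + 10·m_2 + 3·m_3 = 6(Δ_2 - Δ_1) = -25
Natural end conditions: m_0 = m_3 = 0.
Forward elimination and back-substitution give m_0 = 0, m_1 = 145/38, m_2 = -62/19, m_3 = 0.
On [1, 3], s'(x) = b_1 + 2c_1·(x - 1) + 3d_1·(x - 1)² with b_1 = Δ_1 - h_1(2m_1 + m_2)/6 = 119/114, c_1 = m_1/2 = 145/76, d_1 = (m_2 - m_1)/(6h_1) = -269/456. So s'(1) = 119/114.

1.0439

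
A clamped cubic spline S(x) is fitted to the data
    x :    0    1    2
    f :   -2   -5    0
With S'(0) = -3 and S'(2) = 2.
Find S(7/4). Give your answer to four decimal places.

-0.9805

With M_i denoting the second derivative at x_i, h_i = 1, 1, and Δ_i = (y_(i+1) − y_i)/h_i = -3, 5:
  1·M_0 + 4·M_1 + 1·M_2 = 6(Δ_1 - Δ_0) = 48
Clamped end conditions give two more equations: 2h_0·M_0 + h_0·M_1 = 6(Δ_0 - S'(0)) = 0 and h_1·M_1 + 2h_1·M_2 = 6(S'(2) - Δ_1) = -18.
Forward elimination and back-substitution give M_0 = -19/2, M_1 = 19, M_2 = -37/2.
On [1, 2], S(x) = -5 + 7/4·(x - 1) + 19/2·(x - 1)² - 25/4·(x - 1)³.
With (x - 1) = 3/4: S(7/4) = -251/256.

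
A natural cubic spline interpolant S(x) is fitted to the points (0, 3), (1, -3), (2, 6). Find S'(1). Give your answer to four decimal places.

1.5000

Put m_i = S'' at the i-th knot. Here h = (1, 1) and Δ = (-6, 9), so the interior equations h_(i-1)·m_(i-1) + 2(h_(i-1)+h_i)·m_i + h_i·m_(i+1) = 6(Δ_i − Δ_(i-1)) read
  1·m_0 + 4·m_1 + 1·m_2 = 6(Δ_1 - Δ_0) = 90
Natural end conditions: m_0 = m_2 = 0.
Solving: m_0 = 0, m_1 = 45/2, m_2 = 0.
On [1, 2], S'(x) = b_1 + 2c_1·(x - 1) + 3d_1·(x - 1)² with b_1 = Δ_1 - h_1(2m_1 + m_2)/6 = 3/2, c_1 = m_1/2 = 45/4, d_1 = (m_2 - m_1)/(6h_1) = -15/4. So S'(1) = 3/2.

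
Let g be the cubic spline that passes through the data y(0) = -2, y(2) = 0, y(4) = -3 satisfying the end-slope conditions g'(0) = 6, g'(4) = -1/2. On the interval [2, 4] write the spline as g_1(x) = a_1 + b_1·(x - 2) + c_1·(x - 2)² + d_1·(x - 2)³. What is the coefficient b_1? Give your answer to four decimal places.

Let M_i = g''(x_i). Step sizes h_i = 2, 2; slopes of the chords Δ_i = (y_(i+1) - y_i)/h_i = 1, -3/2.
  2·M_0 + 8·M_1 + 2·M_2 = 6(Δ_1 - Δ_0) = -15
Clamped end conditions give two more equations: 2h_0·M_0 + h_0·M_1 = 6(Δ_0 - g'(0)) = -30 and h_1·M_1 + 2h_1·M_2 = 6(g'(4) - Δ_1) = 6.
Solving the tridiagonal system: M_0 = -29/4, M_1 = -1/2, M_2 = 7/4.
On [2, 4], with g_1(x) = a_1 + b_1·(x - 2) + c_1·(x - 2)² + d_1·(x - 2)³: c_1 = M_1/2 = -1/4, d_1 = (M_2 - M_1)/(6h_1) = 3/16, b_1 = Δ_1 - h_1(2M_1 + M_2)/6 = -7/4.

-1.7500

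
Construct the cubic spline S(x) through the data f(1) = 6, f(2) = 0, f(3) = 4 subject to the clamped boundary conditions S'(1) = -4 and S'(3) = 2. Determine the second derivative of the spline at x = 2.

24

Put m_i = S'' at the i-th knot. Here h = (1, 1) and Δ = (-6, 4), so the interior equations h_(i-1)·m_(i-1) + 2(h_(i-1)+h_i)·m_i + h_i·m_(i+1) = 6(Δ_i − Δ_(i-1)) read
  1·m_0 + 4·m_1 + 1·m_2 = 6(Δ_1 - Δ_0) = 60
Clamped end conditions give two more equations: 2h_0·m_0 + h_0·m_1 = 6(Δ_0 - S'(1)) = -12 and h_1·m_1 + 2h_1·m_2 = 6(S'(3) - Δ_1) = -12.
Solving: m_0 = -18, m_1 = 24, m_2 = -18.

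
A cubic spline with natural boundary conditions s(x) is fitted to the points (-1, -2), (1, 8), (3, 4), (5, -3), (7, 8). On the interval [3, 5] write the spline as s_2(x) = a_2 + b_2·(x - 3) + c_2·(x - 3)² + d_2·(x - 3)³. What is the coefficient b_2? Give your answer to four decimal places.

-4.7500

Write σ_i for s''(x_i). With h_i = 2, 2, 2, 2 and divided differences Δ_i = 5, -2, -7/2, 11/2, the continuity of s' gives the tridiagonal system
  2·σ_0 + 8·σ_1 + 2·σ_2 = 6(Δ_1 - Δ_0) = -42
  2·σ_1 + 8·σ_2 + 2·σ_3 = 6(Δ_2 - Δ_1) = -9
  2·σ_2 + 8·σ_3 + 2·σ_4 = 6(Δ_3 - Δ_2) = 54
Natural end conditions: σ_0 = σ_4 = 0.
Hence σ_0 = 0, σ_1 = -135/28, σ_2 = -12/7, σ_3 = 201/28, σ_4 = 0.
On [3, 5], with s_2(x) = a_2 + b_2·(x - 3) + c_2·(x - 3)² + d_2·(x - 3)³: c_2 = σ_2/2 = -6/7, d_2 = (σ_3 - σ_2)/(6h_2) = 83/112, b_2 = Δ_2 - h_2(2σ_2 + σ_3)/6 = -19/4.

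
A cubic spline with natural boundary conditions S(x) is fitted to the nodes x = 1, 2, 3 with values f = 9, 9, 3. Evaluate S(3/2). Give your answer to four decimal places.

Let M_i = S''(x_i). Step sizes h_i = 1, 1; slopes of the chords Δ_i = (y_(i+1) - y_i)/h_i = 0, -6.
  1·M_0 + 4·M_1 + 1·M_2 = 6(Δ_1 - Δ_0) = -36
Natural end conditions: M_0 = M_2 = 0.
Hence M_0 = 0, M_1 = -9, M_2 = 0.
On [1, 2], S(x) = 9 + 3/2·(x - 1) + 0·(x - 1)² - 3/2·(x - 1)³.
With (x - 1) = 1/2: S(3/2) = 153/16.

9.5625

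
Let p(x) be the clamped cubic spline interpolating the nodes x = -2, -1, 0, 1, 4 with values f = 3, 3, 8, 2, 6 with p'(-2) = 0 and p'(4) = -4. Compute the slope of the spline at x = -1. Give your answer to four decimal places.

Let M_i = p''(x_i). Step sizes h_i = 1, 1, 1, 3; slopes of the chords Δ_i = (y_(i+1) - y_i)/h_i = 0, 5, -6, 4/3.
  1·M_0 + 4·M_1 + 1·M_2 = 6(Δ_1 - Δ_0) = 30
  1·M_1 + 4·M_2 + 1·M_3 = 6(Δ_2 - Δ_1) = -66
  1·M_2 + 8·M_3 + 3·M_4 = 6(Δ_3 - Δ_2) = 44
Clamped end conditions give two more equations: 2h_0·M_0 + h_0·M_1 = 6(Δ_0 - p'(-2)) = 0 and h_3·M_3 + 2h_3·M_4 = 6(p'(4) - Δ_3) = -32.
Forward elimination and back-substitution give M_0 = -413/54, M_1 = 413/27, M_2 = -1271/54, M_3 = 347/27, M_4 = -635/54.
On [-1, 0], p'(x) = b_1 + 2c_1·(x + 1) + 3d_1·(x + 1)² with b_1 = Δ_1 - h_1(2M_1 + M_2)/6 = 413/108, c_1 = M_1/2 = 413/54, d_1 = (M_2 - M_1)/(6h_1) = -233/36. So p'(-1) = 413/108.

3.8241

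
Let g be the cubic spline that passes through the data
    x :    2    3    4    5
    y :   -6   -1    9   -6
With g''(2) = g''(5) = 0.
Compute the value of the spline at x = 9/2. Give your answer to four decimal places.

4.1250

Let M_i = g''(x_i). Step sizes h_i = 1, 1, 1; slopes of the chords Δ_i = (y_(i+1) - y_i)/h_i = 5, 10, -15.
  1·M_0 + 4·M_1 + 1·M_2 = 6(Δ_1 - Δ_0) = 30
  1·M_1 + 4·M_2 + 1·M_3 = 6(Δ_2 - Δ_1) = -150
Natural end conditions: M_0 = M_3 = 0.
Solving the tridiagonal system: M_0 = 0, M_1 = 18, M_2 = -42, M_3 = 0.
On [4, 5], g(x) = 9 - 1·(x - 4) - 21·(x - 4)² + 7·(x - 4)³.
With (x - 4) = 1/2: g(9/2) = 33/8.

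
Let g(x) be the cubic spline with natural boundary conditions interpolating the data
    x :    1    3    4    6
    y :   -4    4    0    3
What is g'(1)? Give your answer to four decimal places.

7.0571

With M_i denoting the second derivative at x_i, h_i = 2, 1, 2, and Δ_i = (y_(i+1) − y_i)/h_i = 4, -4, 3/2:
  2·M_0 + 6·M_1 + 1·M_2 = 6(Δ_1 - Δ_0) = -48
  1·M_1 + 6·M_2 + 2·M_3 = 6(Δ_2 - Δ_1) = 33
Natural end conditions: M_0 = M_3 = 0.
Hence M_0 = 0, M_1 = -321/35, M_2 = 246/35, M_3 = 0.
On [1, 3], g'(x) = b_0 + 2c_0·(x - 1) + 3d_0·(x - 1)² with b_0 = Δ_0 - h_0(2M_0 + M_1)/6 = 247/35, c_0 = M_0/2 = 0, d_0 = (M_1 - M_0)/(6h_0) = -107/140. So g'(1) = 247/35.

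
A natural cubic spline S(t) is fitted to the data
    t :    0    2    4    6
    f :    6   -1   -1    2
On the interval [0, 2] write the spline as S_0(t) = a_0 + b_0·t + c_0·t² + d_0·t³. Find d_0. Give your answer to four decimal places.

Write m_i for S''(x_i). With h_i = 2, 2, 2 and divided differences Δ_i = -7/2, 0, 3/2, the continuity of S' gives the tridiagonal system
  2·m_0 + 8·m_1 + 2·m_2 = 6(Δ_1 - Δ_0) = 21
  2·m_1 + 8·m_2 + 2·m_3 = 6(Δ_2 - Δ_1) = 9
Natural end conditions: m_0 = m_3 = 0.
Solving: m_0 = 0, m_1 = 5/2, m_2 = 1/2, m_3 = 0.
On [0, 2], with S_0(t) = a_0 + b_0·t + c_0·t² + d_0·t³: c_0 = m_0/2 = 0, d_0 = (m_1 - m_0)/(6h_0) = 5/24, b_0 = Δ_0 - h_0(2m_0 + m_1)/6 = -13/3.

0.2083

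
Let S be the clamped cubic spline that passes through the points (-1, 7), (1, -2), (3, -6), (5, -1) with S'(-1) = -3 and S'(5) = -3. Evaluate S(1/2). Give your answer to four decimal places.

Put σ_i = S'' at the i-th knot. Here h = (2, 2, 2) and Δ = (-9/2, -2, 5/2), so the interior equations h_(i-1)·σ_(i-1) + 2(h_(i-1)+h_i)·σ_i + h_i·σ_(i+1) = 6(Δ_i − Δ_(i-1)) read
  2·σ_0 + 8·σ_1 + 2·σ_2 = 6(Δ_1 - Δ_0) = 15
  2·σ_1 + 8·σ_2 + 2·σ_3 = 6(Δ_2 - Δ_1) = 27
Clamped end conditions give two more equations: 2h_0·σ_0 + h_0·σ_1 = 6(Δ_0 - S'(-1)) = -9 and h_2·σ_2 + 2h_2·σ_3 = 6(S'(5) - Δ_2) = -33.
Solving the tridiagonal system: σ_0 = -14/5, σ_1 = 11/10, σ_2 = 59/10, σ_3 = -56/5.
On [-1, 1], S(t) = 7 - 3·(t + 1) - 7/5·(t + 1)² + 13/40·(t + 1)³.
With (t + 1) = 3/2: S(1/2) = 143/320.

0.4469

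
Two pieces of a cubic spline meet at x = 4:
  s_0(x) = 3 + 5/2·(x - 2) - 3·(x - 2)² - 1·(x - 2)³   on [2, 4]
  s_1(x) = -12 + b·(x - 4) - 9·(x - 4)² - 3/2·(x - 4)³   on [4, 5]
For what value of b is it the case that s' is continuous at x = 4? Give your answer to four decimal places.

s_0'(x) = 5/2 - 6·(x - 2) - 3·(x - 2)², so s_0'(4) = -43/2. On the right, s_1'(4) = b, so b = -43/2.

-21.5000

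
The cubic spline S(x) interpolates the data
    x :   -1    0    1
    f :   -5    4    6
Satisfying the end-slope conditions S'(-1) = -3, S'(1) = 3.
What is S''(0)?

-27

Write M_i for S''(x_i). With h_i = 1, 1 and divided differences Δ_i = 9, 2, the continuity of S' gives the tridiagonal system
  1·M_0 + 4·M_1 + 1·M_2 = 6(Δ_1 - Δ_0) = -42
Clamped end conditions give two more equations: 2h_0·M_0 + h_0·M_1 = 6(Δ_0 - S'(-1)) = 72 and h_1·M_1 + 2h_1·M_2 = 6(S'(1) - Δ_1) = 6.
Forward elimination and back-substitution give M_0 = 99/2, M_1 = -27, M_2 = 33/2.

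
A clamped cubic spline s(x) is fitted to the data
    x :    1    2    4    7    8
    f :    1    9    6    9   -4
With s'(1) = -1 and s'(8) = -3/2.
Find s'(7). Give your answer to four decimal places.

Put M_i = s'' at the i-th knot. Here h = (1, 2, 3, 1) and Δ = (8, -3/2, 1, -13), so the interior equations h_(i-1)·M_(i-1) + 2(h_(i-1)+h_i)·M_i + h_i·M_(i+1) = 6(Δ_i − Δ_(i-1)) read
  1·M_0 + 6·M_1 + 2·M_2 = 6(Δ_1 - Δ_0) = -57
  2·M_1 + 10·M_2 + 3·M_3 = 6(Δ_2 - Δ_1) = 15
  3·M_2 + 8·M_3 + 1·M_4 = 6(Δ_3 - Δ_2) = -84
Clamped end conditions give two more equations: 2h_0·M_0 + h_0·M_1 = 6(Δ_0 - s'(1)) = 54 and h_3·M_3 + 2h_3·M_4 = 6(s'(8) - Δ_3) = 69.
Solving the tridiagonal system: M_0 = 1359/37, M_1 = -720/37, M_2 = 426/37, M_3 = -755/37, M_4 = 1654/37.
On [7, 8], s'(x) = b_3 + 2c_3·(x - 7) + 3d_3·(x - 7)² with b_3 = Δ_3 - h_3(2M_3 + M_4)/6 = -505/37, c_3 = M_3/2 = -755/74, d_3 = (M_4 - M_3)/(6h_3) = 803/74. So s'(7) = -505/37.

-13.6486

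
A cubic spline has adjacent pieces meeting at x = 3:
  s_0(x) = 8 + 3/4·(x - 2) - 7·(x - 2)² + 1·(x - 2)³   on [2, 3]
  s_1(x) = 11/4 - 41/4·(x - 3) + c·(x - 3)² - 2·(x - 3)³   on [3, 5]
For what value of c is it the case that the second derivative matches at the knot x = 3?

-4

s_0''(x) = -14 + 6·(x - 2), so s_0''(3) = -8. On the right, s_1''(3) = 2c, so c = -4.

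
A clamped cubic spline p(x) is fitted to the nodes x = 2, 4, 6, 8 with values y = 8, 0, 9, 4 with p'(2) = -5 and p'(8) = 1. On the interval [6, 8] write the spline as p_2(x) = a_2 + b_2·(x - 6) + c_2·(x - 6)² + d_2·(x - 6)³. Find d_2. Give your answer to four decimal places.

Let M_i = p''(x_i). Step sizes h_i = 2, 2, 2; slopes of the chords Δ_i = (y_(i+1) - y_i)/h_i = -4, 9/2, -5/2.
  2·M_0 + 8·M_1 + 2·M_2 = 6(Δ_1 - Δ_0) = 51
  2·M_1 + 8·M_2 + 2·M_3 = 6(Δ_2 - Δ_1) = -42
Clamped end conditions give two more equations: 2h_0·M_0 + h_0·M_1 = 6(Δ_0 - p'(2)) = 6 and h_2·M_2 + 2h_2·M_3 = 6(p'(8) - Δ_2) = 21.
Solving the tridiagonal system: M_0 = -17/5, M_1 = 49/5, M_2 = -103/10, M_3 = 52/5.
On [6, 8], with p_2(x) = a_2 + b_2·(x - 6) + c_2·(x - 6)² + d_2·(x - 6)³: c_2 = M_2/2 = -103/20, d_2 = (M_3 - M_2)/(6h_2) = 69/40, b_2 = Δ_2 - h_2(2M_2 + M_3)/6 = 9/10.

1.7250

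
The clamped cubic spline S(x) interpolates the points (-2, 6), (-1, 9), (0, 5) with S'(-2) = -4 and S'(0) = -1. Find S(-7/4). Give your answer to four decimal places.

5.8828

Put m_i = S'' at the i-th knot. Here h = (1, 1) and Δ = (3, -4), so the interior equations h_(i-1)·m_(i-1) + 2(h_(i-1)+h_i)·m_i + h_i·m_(i+1) = 6(Δ_i − Δ_(i-1)) read
  1·m_0 + 4·m_1 + 1·m_2 = 6(Δ_1 - Δ_0) = -42
Clamped end conditions give two more equations: 2h_0·m_0 + h_0·m_1 = 6(Δ_0 - S'(-2)) = 42 and h_1·m_1 + 2h_1·m_2 = 6(S'(0) - Δ_1) = 18.
Solving the tridiagonal system: m_0 = 33, m_1 = -24, m_2 = 21.
On [-2, -1], S(x) = 6 - 4·(x + 2) + 33/2·(x + 2)² - 19/2·(x + 2)³.
With (x + 2) = 1/4: S(-7/4) = 753/128.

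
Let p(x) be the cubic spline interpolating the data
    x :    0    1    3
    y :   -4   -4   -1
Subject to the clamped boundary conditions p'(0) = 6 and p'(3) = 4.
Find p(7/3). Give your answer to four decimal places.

-3.2469

With M_i denoting the second derivative at x_i, h_i = 1, 2, and Δ_i = (y_(i+1) − y_i)/h_i = 0, 3/2:
  1·M_0 + 6·M_1 + 2·M_2 = 6(Δ_1 - Δ_0) = 9
Clamped end conditions give two more equations: 2h_0·M_0 + h_0·M_1 = 6(Δ_0 - p'(0)) = -36 and h_1·M_1 + 2h_1·M_2 = 6(p'(3) - Δ_1) = 15.
Forward elimination and back-substitution give M_0 = -121/6, M_1 = 13/3, M_2 = 19/12.
On [1, 3], p(x) = -4 - 23/12·(x - 1) + 13/6·(x - 1)² - 11/48·(x - 1)³.
With (x - 1) = 4/3: p(7/3) = -263/81.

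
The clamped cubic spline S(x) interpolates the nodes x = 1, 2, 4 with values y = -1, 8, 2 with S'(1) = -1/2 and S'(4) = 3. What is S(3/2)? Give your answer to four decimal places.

With M_i denoting the second derivative at x_i, h_i = 1, 2, and Δ_i = (y_(i+1) − y_i)/h_i = 9, -3:
  1·M_0 + 6·M_1 + 2·M_2 = 6(Δ_1 - Δ_0) = -72
Clamped end conditions give two more equations: 2h_0·M_0 + h_0·M_1 = 6(Δ_0 - S'(1)) = 57 and h_1·M_1 + 2h_1·M_2 = 6(S'(4) - Δ_1) = 36.
Hence M_0 = 125/3, M_1 = -79/3, M_2 = 133/6.
On [1, 2], S(x) = -1 - 1/2·(x - 1) + 125/6·(x - 1)² - 34/3·(x - 1)³.
With (x - 1) = 1/2: S(3/2) = 61/24.

2.5417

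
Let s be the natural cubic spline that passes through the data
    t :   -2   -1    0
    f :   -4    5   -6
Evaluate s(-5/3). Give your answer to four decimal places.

With M_i denoting the second derivative at x_i, h_i = 1, 1, and Δ_i = (y_(i+1) − y_i)/h_i = 9, -11:
  1·M_0 + 4·M_1 + 1·M_2 = 6(Δ_1 - Δ_0) = -120
Natural end conditions: M_0 = M_2 = 0.
Forward elimination and back-substitution give M_0 = 0, M_1 = -30, M_2 = 0.
On [-2, -1], s(t) = -4 + 14·(t + 2) + 0·(t + 2)² - 5·(t + 2)³.
With (t + 2) = 1/3: s(-5/3) = 13/27.

0.4815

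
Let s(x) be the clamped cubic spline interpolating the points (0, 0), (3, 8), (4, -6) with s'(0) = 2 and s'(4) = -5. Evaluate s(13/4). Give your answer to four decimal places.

4.2012

Write M_i for s''(x_i). With h_i = 3, 1 and divided differences Δ_i = 8/3, -14, the continuity of s' gives the tridiagonal system
  3·M_0 + 8·M_1 + 1·M_2 = 6(Δ_1 - Δ_0) = -100
Clamped end conditions give two more equations: 2h_0·M_0 + h_0·M_1 = 6(Δ_0 - s'(0)) = 4 and h_1·M_1 + 2h_1·M_2 = 6(s'(4) - Δ_1) = 54.
Forward elimination and back-substitution give M_0 = 137/12, M_1 = -43/2, M_2 = 151/4.
On [3, 4], s(x) = 8 - 105/8·(x - 3) - 43/4·(x - 3)² + 79/8·(x - 3)³.
With (x - 3) = 1/4: s(13/4) = 2151/512.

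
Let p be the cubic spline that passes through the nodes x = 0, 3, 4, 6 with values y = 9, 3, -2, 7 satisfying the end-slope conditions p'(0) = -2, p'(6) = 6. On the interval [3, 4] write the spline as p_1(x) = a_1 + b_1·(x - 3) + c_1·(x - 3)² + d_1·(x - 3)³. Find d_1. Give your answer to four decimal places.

2.6548

With M_i denoting the second derivative at x_i, h_i = 3, 1, 2, and Δ_i = (y_(i+1) − y_i)/h_i = -2, -5, 9/2:
  3·M_0 + 8·M_1 + 1·M_2 = 6(Δ_1 - Δ_0) = -18
  1·M_1 + 6·M_2 + 2·M_3 = 6(Δ_2 - Δ_1) = 57
Clamped end conditions give two more equations: 2h_0·M_0 + h_0·M_1 = 6(Δ_0 - p'(0)) = 0 and h_2·M_2 + 2h_2·M_3 = 6(p'(6) - Δ_2) = 9.
Solving the tridiagonal system: M_0 = 95/42, M_1 = -95/21, M_2 = 479/42, M_3 = -145/42.
On [3, 4], with p_1(x) = a_1 + b_1·(x - 3) + c_1·(x - 3)² + d_1·(x - 3)³: c_1 = M_1/2 = -95/42, d_1 = (M_2 - M_1)/(6h_1) = 223/84, b_1 = Δ_1 - h_1(2M_1 + M_2)/6 = -151/28.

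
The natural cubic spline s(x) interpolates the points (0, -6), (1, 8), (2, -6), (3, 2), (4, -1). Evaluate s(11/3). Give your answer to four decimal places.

1.4868

With σ_i denoting the second derivative at x_i, h_i = 1, 1, 1, 1, and Δ_i = (y_(i+1) − y_i)/h_i = 14, -14, 8, -3:
  1·σ_0 + 4·σ_1 + 1·σ_2 = 6(Δ_1 - Δ_0) = -168
  1·σ_1 + 4·σ_2 + 1·σ_3 = 6(Δ_2 - Δ_1) = 132
  1·σ_2 + 4·σ_3 + 1·σ_4 = 6(Δ_3 - Δ_2) = -66
Natural end conditions: σ_0 = σ_4 = 0.
Hence σ_0 = 0, σ_1 = -1557/28, σ_2 = 381/7, σ_3 = -843/28, σ_4 = 0.
On [3, 4], s(x) = 2 + 197/28·(x - 3) - 843/56·(x - 3)² + 281/56·(x - 3)³.
With (x - 3) = 2/3: s(11/3) = 281/189.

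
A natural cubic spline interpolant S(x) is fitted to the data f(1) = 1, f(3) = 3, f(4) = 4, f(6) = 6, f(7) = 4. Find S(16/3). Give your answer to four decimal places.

Let m_i = S''(x_i). Step sizes h_i = 2, 1, 2, 1; slopes of the chords Δ_i = (y_(i+1) - y_i)/h_i = 1, 1, 1, -2.
  2·m_0 + 6·m_1 + 1·m_2 = 6(Δ_1 - Δ_0) = 0
  1·m_1 + 6·m_2 + 2·m_3 = 6(Δ_2 - Δ_1) = 0
  2·m_2 + 6·m_3 + 1·m_4 = 6(Δ_3 - Δ_2) = -18
Natural end conditions: m_0 = m_4 = 0.
Hence m_0 = 0, m_1 = -6/31, m_2 = 36/31, m_3 = -105/31, m_4 = 0.
On [4, 6], S(x) = 4 + 42/31·(x - 4) + 18/31·(x - 4)² - 47/124·(x - 4)³.
With (x - 4) = 4/3: S(16/3) = 4972/837.

5.9403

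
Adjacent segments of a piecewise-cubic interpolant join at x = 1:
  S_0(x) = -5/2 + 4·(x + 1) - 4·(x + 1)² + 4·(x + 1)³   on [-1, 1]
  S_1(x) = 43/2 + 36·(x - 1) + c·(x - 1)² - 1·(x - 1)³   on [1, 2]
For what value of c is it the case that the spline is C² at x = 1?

S_0''(x) = -8 + 24·(x + 1), so S_0''(1) = 40. On the right, S_1''(1) = 2c, so c = 20.

20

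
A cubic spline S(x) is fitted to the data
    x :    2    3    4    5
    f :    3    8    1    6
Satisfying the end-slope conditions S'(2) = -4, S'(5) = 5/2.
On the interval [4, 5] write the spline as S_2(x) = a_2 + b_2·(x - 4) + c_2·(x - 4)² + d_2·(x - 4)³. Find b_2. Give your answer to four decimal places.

With σ_i denoting the second derivative at x_i, h_i = 1, 1, 1, and Δ_i = (y_(i+1) − y_i)/h_i = 5, -7, 5:
  1·σ_0 + 4·σ_1 + 1·σ_2 = 6(Δ_1 - Δ_0) = -72
  1·σ_1 + 4·σ_2 + 1·σ_3 = 6(Δ_2 - Δ_1) = 72
Clamped end conditions give two more equations: 2h_0·σ_0 + h_0·σ_1 = 6(Δ_0 - S'(2)) = 54 and h_2·σ_2 + 2h_2·σ_3 = 6(S'(5) - Δ_2) = -15.
Solving: σ_0 = 689/15, σ_1 = -568/15, σ_2 = 503/15, σ_3 = -364/15.
On [4, 5], with S_2(x) = a_2 + b_2·(x - 4) + c_2·(x - 4)² + d_2·(x - 4)³: c_2 = σ_2/2 = 503/30, d_2 = (σ_3 - σ_2)/(6h_2) = -289/30, b_2 = Δ_2 - h_2(2σ_2 + σ_3)/6 = -32/15.

-2.1333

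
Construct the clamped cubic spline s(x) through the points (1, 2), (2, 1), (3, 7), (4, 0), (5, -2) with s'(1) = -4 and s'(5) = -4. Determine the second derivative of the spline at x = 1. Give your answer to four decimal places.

0.2143

With σ_i denoting the second derivative at x_i, h_i = 1, 1, 1, 1, and Δ_i = (y_(i+1) − y_i)/h_i = -1, 6, -7, -2:
  1·σ_0 + 4·σ_1 + 1·σ_2 = 6(Δ_1 - Δ_0) = 42
  1·σ_1 + 4·σ_2 + 1·σ_3 = 6(Δ_2 - Δ_1) = -78
  1·σ_2 + 4·σ_3 + 1·σ_4 = 6(Δ_3 - Δ_2) = 30
Clamped end conditions give two more equations: 2h_0·σ_0 + h_0·σ_1 = 6(Δ_0 - s'(1)) = 18 and h_3·σ_3 + 2h_3·σ_4 = 6(s'(5) - Δ_3) = -12.
Hence σ_0 = 3/14, σ_1 = 123/7, σ_2 = -57/2, σ_3 = 129/7, σ_4 = -213/14.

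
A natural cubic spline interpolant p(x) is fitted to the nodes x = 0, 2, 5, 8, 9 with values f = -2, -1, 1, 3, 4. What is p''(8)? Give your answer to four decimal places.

0.2895

Write M_i for p''(x_i). With h_i = 2, 3, 3, 1 and divided differences Δ_i = 1/2, 2/3, 2/3, 1, the continuity of p' gives the tridiagonal system
  2·M_0 + 10·M_1 + 3·M_2 = 6(Δ_1 - Δ_0) = 1
  3·M_1 + 12·M_2 + 3·M_3 = 6(Δ_2 - Δ_1) = 0
  3·M_2 + 8·M_3 + 1·M_4 = 6(Δ_3 - Δ_2) = 2
Natural end conditions: M_0 = M_4 = 0.
Forward elimination and back-substitution give M_0 = 0, M_1 = 5/38, M_2 = -2/19, M_3 = 11/38, M_4 = 0.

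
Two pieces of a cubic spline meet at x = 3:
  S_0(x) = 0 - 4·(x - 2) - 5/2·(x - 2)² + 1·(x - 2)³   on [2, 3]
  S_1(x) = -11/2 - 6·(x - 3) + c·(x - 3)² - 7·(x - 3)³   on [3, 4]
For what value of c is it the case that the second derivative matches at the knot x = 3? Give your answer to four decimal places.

0.5000

S_0''(x) = -5 + 6·(x - 2), so S_0''(3) = 1. On the right, S_1''(3) = 2c, so c = 1/2.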